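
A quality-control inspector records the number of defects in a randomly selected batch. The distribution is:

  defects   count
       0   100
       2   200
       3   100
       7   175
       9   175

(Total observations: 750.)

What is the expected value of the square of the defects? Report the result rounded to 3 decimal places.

Total = 750, so P(defects=0) = 100/750, etc.
E[X²] = (2/15)·0 + (4/15)·4 + (2/15)·9 + (7/30)·49 + (7/30)·81
     = 163/5 ≈ 32.600

32.600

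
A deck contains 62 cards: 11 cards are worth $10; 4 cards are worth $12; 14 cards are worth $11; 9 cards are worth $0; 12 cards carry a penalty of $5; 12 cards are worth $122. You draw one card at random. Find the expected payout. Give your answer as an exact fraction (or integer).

858/31 dollars

E[payout] = (11/62)·10 + (4/62)·12 + (14/62)·11 + (9/62)·0 + (12/62)·(-5) + (12/62)·122 = 858/31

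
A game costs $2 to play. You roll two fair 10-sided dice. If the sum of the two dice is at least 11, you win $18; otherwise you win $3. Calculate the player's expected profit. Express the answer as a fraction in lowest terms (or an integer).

37/4 dollars

E[payout] = (9/20)·3 + (11/20)·18 = 45/4
Expected profit = 45/4 − 2 = 37/4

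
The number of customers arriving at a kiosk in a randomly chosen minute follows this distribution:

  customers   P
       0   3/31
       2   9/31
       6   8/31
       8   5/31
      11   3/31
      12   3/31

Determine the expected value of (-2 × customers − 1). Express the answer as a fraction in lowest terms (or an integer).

-381/31

E[-2x-1] = (3/31)·(-1) + (9/31)·(-5) + (8/31)·(-13) + (5/31)·(-17) + (3/31)·(-23) + (3/31)·(-25)
     = -381/31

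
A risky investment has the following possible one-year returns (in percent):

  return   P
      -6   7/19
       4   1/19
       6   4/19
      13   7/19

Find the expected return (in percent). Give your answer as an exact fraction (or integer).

E[X] = (7/19)·(-6) + (1/19)·4 + (4/19)·6 + (7/19)·13
     = 77/19

77/19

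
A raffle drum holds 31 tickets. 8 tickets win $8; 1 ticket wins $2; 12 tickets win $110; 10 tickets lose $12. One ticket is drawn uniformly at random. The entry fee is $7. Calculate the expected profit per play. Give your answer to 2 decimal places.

E[payout] = (8/31)·8 + (1/31)·2 + (12/31)·110 + (10/31)·(-12) = 1266/31
Expected profit = 1266/31 − 7 = 1049/31 ≈ $33.84

$33.84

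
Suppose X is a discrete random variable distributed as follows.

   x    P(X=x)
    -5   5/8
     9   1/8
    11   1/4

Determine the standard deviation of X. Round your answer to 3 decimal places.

7.446

E[X] = 3/4, E[X²] = 56
Var(X) = E[X²] − (E[X])² = 56 − 9/16 = 887/16
SD(X) = √(887/16) ≈ 7.446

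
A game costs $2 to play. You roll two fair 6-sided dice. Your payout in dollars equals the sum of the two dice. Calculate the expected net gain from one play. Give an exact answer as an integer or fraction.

Distribution of the sum of the two dice: 2 w.p. 1/36, 3 w.p. 1/18, 4 w.p. 1/12, 5 w.p. 1/9, 6 w.p. 5/36, 7 w.p. 1/6, …
E[payout] = (1/36)·2 + (1/18)·3 + (1/12)·4 + (1/9)·5 + (5/36)·6 + (1/6)·7 + (5/36)·8 + (1/9)·9 + (1/12)·10 + (1/18)·11 + (1/36)·12 = 7
Expected profit = 7 − 2 = 5

$5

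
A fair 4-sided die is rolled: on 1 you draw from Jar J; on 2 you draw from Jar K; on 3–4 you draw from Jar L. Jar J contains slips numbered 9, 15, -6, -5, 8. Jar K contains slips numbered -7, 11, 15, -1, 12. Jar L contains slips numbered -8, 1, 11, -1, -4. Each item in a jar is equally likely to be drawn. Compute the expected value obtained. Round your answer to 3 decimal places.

2.450

E[X | Jar J] = (9 + 15 − 6 − 5 + 8)/5 = 21/5
E[X | Jar K] = (-7 + 11 + 15 − 1 + 12)/5 = 6
E[X | Jar L] = (-8 + 1 + 11 − 1 − 4)/5 = -1/5
E[X] = (1/4)·21/5 + (1/4)·6 + (1/2)·(-1/5) = 49/20 ≈ 2.450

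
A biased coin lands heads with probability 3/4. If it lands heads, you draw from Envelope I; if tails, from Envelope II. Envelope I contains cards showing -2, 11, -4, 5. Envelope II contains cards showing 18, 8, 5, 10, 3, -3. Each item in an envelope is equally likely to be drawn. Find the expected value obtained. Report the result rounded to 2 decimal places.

E[X | Envelope I] = (-2 + 11 − 4 + 5)/4 = 5/2
E[X | Envelope II] = (18 + 8 + 5 + 10 + 3 − 3)/6 = 41/6
E[X] = (3/4)·5/2 + (1/4)·41/6 = 43/12 ≈ 3.58

3.58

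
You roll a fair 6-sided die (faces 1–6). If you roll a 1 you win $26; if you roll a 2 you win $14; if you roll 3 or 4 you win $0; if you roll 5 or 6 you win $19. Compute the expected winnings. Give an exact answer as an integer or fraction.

E[payout] = (1/3)·0 + (1/6)·14 + (1/3)·19 + (1/6)·26 = 13

$13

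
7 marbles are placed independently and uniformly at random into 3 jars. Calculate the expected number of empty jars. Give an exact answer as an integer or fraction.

Let Xⱼ=1 if jar j is empty. P(Xⱼ=1) = ((3-1)/3)^7 = 128/2187.
By linearity, E[#empty] = 3·128/2187 = 128/729.

128/729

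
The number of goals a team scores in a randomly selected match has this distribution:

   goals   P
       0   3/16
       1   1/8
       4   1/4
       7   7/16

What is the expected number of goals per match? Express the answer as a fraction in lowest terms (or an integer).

67/16

E[X] = (3/16)·0 + (1/8)·1 + (1/4)·4 + (7/16)·7
     = 67/16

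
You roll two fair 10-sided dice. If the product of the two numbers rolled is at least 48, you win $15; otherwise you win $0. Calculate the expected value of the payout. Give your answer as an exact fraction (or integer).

E[payout] = (19/25)·0 + (6/25)·15 = 18/5

18/5 dollars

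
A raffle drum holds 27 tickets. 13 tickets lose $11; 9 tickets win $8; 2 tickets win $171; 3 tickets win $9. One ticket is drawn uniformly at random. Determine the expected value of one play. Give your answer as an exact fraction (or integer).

298/27 dollars

E[payout] = (13/27)·(-11) + (9/27)·8 + (2/27)·171 + (3/27)·9 = 298/27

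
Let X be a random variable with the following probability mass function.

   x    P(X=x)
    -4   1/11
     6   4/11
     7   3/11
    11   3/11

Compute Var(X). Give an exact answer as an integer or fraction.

1894/121

E[X] = (1/11)·(-4) + (4/11)·6 + (3/11)·7 + (3/11)·11 = 74/11
E[X²] = (1/11)·16 + (4/11)·36 + (3/11)·49 + (3/11)·121 = 670/11
Var(X) = 670/11 − (74/11)² = 1894/121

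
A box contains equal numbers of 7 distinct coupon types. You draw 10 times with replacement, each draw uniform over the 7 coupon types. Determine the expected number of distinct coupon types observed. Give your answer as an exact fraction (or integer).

Let Xⱼ=1 if type j appears at least once. P(Xⱼ=1) = 1 − ((7−1)/7)^10 = 222009073/282475249.
E[#distinct] = 7·222009073/282475249 = 222009073/40353607.

222009073/40353607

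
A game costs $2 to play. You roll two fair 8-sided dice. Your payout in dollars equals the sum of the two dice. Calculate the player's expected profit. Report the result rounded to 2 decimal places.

$7.00

Distribution of the sum of the two dice: 2 w.p. 1/64, 3 w.p. 1/32, 4 w.p. 3/64, 5 w.p. 1/16, 6 w.p. 5/64, 7 w.p. 3/32, …
E[payout] = (1/64)·2 + (1/32)·3 + (3/64)·4 + (1/16)·5 + (5/64)·6 + (3/32)·7 + (7/64)·8 + (1/8)·9 + (7/64)·10 + (3/32)·11 + (5/64)·12 + (1/16)·13 + (3/64)·14 + (1/32)·15 + (1/64)·16 = 9
Expected profit = 9 − 2 = 7 ≈ $7.00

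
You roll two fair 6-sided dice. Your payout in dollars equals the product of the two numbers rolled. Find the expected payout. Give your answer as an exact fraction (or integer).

Distribution of the product of the two numbers rolled: 1 w.p. 1/36, 2 w.p. 1/18, 3 w.p. 1/18, 4 w.p. 1/12, 5 w.p. 1/18, 6 w.p. 1/9, …
E[payout] = (1/36)·1 + (1/18)·2 + (1/18)·3 + (1/12)·4 + (1/18)·5 + (1/9)·6 + (1/18)·8 + (1/36)·9 + (1/18)·10 + (1/9)·12 + (1/18)·15 + (1/36)·16 + (1/18)·18 + (1/18)·20 + (1/18)·24 + (1/36)·25 + (1/18)·30 + (1/36)·36 = 49/4

49/4 dollars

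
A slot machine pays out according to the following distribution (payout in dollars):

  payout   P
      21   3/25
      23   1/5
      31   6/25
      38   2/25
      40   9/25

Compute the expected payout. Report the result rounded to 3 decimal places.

E[X] = (3/25)·21 + (1/5)·23 + (6/25)·31 + (2/25)·38 + (9/25)·40
     = 32 ≈ 32.000

$32.000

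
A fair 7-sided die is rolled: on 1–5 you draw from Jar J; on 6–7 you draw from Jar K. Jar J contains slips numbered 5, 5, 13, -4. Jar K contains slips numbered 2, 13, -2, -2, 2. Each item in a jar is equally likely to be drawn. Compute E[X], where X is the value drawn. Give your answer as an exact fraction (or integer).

579/140

E[X | Jar J] = (5 + 5 + 13 − 4)/4 = 19/4
E[X | Jar K] = (2 + 13 − 2 − 2 + 2)/5 = 13/5
E[X] = (5/7)·19/4 + (2/7)·13/5 = 579/140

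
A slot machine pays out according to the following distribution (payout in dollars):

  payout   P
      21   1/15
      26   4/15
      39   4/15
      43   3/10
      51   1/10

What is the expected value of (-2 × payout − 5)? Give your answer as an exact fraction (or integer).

E[-2x-5] = (1/15)·(-47) + (4/15)·(-57) + (4/15)·(-83) + (3/10)·(-91) + (1/10)·(-107)
     = -1177/15

-1177/15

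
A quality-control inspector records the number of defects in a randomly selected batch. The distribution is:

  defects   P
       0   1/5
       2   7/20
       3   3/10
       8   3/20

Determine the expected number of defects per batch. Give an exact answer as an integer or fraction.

14/5

E[X] = (1/5)·0 + (7/20)·2 + (3/10)·3 + (3/20)·8
     = 14/5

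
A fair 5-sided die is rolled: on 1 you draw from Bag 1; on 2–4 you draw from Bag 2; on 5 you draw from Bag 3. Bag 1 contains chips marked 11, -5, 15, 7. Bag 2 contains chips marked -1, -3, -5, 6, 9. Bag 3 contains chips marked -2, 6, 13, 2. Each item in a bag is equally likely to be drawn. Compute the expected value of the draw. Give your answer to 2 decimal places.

3.07

E[X | Bag 1] = (11 − 5 + 15 + 7)/4 = 7
E[X | Bag 2] = (-1 − 3 − 5 + 6 + 9)/5 = 6/5
E[X | Bag 3] = (-2 + 6 + 13 + 2)/4 = 19/4
E[X] = (1/5)·7 + (3/5)·6/5 + (1/5)·19/4 = 307/100 ≈ 3.07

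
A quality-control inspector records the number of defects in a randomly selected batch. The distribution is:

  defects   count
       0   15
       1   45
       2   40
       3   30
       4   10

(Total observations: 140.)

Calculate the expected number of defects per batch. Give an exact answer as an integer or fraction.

Total = 140, so P(defects=0) = 15/140, etc.
E[X] = (3/28)·0 + (9/28)·1 + (2/7)·2 + (3/14)·3 + (1/14)·4
     = 51/28

51/28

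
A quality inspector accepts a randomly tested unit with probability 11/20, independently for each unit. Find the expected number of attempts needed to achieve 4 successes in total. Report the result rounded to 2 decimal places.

7.27

By linearity (sum of 4 independent geometric waits), E[trials] = 4/p = 4/(11/20) = 80/11.
≈ 7.27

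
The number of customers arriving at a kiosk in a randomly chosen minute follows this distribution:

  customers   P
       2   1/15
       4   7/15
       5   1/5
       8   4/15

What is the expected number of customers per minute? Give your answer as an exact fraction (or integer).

E[X] = (1/15)·2 + (7/15)·4 + (1/5)·5 + (4/15)·8
     = 77/15

77/15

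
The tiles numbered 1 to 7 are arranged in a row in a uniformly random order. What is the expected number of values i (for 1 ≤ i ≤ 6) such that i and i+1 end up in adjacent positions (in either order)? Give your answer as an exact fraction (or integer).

12/7

For each i ∈ {1,…,6}, let Xᵢ = 1 if i and i+1 are adjacent. P(Xᵢ=1) = 2·(7−1)!/7! = 2/7.
By linearity, E[ΣXᵢ] = (6)·(2/7) = 12/7.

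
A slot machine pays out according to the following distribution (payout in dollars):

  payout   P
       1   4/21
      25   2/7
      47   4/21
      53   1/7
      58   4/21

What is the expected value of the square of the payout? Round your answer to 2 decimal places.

E[X²] = (4/21)·1 + (2/7)·625 + (4/21)·2209 + (1/7)·2809 + (4/21)·3364
     = 11491/7 ≈ 1641.57

1641.57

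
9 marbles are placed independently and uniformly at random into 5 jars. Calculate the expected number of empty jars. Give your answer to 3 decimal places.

Let Xⱼ=1 if jar j is empty. P(Xⱼ=1) = ((5-1)/5)^9 = 262144/1953125.
By linearity, E[#empty] = 5·262144/1953125 = 262144/390625.
≈ 0.671

0.671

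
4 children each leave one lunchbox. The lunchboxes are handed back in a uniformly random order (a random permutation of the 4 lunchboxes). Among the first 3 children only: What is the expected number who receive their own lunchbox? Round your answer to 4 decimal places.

0.7500

Let Xᵢ = 1 if person i gets their own lunchbox. For each i, P(Xᵢ=1) = 1/4.
By linearity of expectation, E[X₁+…+X_3] = 3·(1/4) = 3/4.
≈ 0.7500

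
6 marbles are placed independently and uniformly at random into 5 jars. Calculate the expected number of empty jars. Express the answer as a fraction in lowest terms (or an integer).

4096/3125

Let Xⱼ=1 if jar j is empty. P(Xⱼ=1) = ((5-1)/5)^6 = 4096/15625.
By linearity, E[#empty] = 5·4096/15625 = 4096/3125.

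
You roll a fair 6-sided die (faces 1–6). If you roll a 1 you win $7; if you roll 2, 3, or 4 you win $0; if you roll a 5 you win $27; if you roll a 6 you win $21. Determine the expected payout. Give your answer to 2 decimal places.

E[payout] = (1/2)·0 + (1/6)·7 + (1/6)·21 + (1/6)·27 = 55/6
≈ $9.17

$9.17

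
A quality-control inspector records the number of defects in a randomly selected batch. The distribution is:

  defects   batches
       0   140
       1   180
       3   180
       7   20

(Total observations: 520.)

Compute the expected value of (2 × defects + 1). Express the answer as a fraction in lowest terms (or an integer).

Total = 520, so P(defects=0) = 140/520, etc.
E[2x+1] = (7/26)·1 + (9/26)·3 + (9/26)·7 + (1/26)·15
     = 56/13

56/13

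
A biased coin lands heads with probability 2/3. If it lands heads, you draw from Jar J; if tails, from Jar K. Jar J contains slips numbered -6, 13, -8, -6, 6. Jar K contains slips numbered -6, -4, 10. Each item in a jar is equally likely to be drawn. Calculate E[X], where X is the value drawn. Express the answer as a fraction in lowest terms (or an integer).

E[X | Jar J] = (-6 + 13 − 8 − 6 + 6)/5 = -1/5
E[X | Jar K] = (-6 − 4 + 10)/3 = 0
E[X] = (2/3)·(-1/5) + (1/3)·0 = -2/15

-2/15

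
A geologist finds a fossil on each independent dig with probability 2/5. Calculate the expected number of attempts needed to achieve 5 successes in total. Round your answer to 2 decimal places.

12.50

By linearity (sum of 5 independent geometric waits), E[trials] = 5/p = 5/(2/5) = 25/2.
≈ 12.50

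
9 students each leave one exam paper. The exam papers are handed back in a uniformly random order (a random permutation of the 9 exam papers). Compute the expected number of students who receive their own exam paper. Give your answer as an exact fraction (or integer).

1

Let Xᵢ = 1 if person i gets their own exam paper. For each i, P(Xᵢ=1) = 1/9.
By linearity of expectation, E[X₁+…+X_9] = 9·(1/9) = 1.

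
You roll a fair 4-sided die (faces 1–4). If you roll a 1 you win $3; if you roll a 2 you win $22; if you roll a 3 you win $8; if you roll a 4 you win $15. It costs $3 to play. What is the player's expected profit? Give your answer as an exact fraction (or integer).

$9

E[payout] = (1/4)·3 + (1/4)·8 + (1/4)·15 + (1/4)·22 = 12
Expected profit = 12 − 3 = 9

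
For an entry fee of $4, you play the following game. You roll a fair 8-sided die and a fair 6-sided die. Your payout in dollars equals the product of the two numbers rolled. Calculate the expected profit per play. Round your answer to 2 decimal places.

$11.75

Distribution of the product of the two numbers rolled: 1 w.p. 1/48, 2 w.p. 1/24, 3 w.p. 1/24, 4 w.p. 1/16, 5 w.p. 1/24, 6 w.p. 1/12, …
E[payout] = (1/48)·1 + (1/24)·2 + (1/24)·3 + (1/16)·4 + (1/24)·5 + (1/12)·6 + (1/48)·7 + (1/16)·8 + (1/48)·9 + (1/24)·10 + (1/12)·12 + (1/48)·14 + (1/24)·15 + (1/24)·16 + (1/24)·18 + (1/24)·20 + (1/48)·21 + (1/16)·24 + (1/48)·25 + (1/48)·28 + (1/24)·30 + (1/48)·32 + (1/48)·35 + (1/48)·36 + (1/48)·40 + (1/48)·42 + (1/48)·48 = 63/4
Expected profit = 63/4 − 4 = 47/4 ≈ $11.75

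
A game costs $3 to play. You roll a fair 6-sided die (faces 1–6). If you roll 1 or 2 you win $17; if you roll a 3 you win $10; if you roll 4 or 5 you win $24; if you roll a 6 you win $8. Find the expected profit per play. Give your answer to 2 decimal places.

$13.67

E[payout] = (1/6)·8 + (1/6)·10 + (1/3)·17 + (1/3)·24 = 50/3
Expected profit = 50/3 − 3 = 41/3 ≈ $13.67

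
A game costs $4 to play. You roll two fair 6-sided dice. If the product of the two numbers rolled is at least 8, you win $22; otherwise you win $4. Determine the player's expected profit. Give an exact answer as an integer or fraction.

$11

E[payout] = (7/18)·4 + (11/18)·22 = 15
Expected profit = 15 − 4 = 11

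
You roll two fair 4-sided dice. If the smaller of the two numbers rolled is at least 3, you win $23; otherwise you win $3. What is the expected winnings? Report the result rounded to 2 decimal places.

$8.00

E[payout] = (3/4)·3 + (1/4)·23 = 8
≈ $8.00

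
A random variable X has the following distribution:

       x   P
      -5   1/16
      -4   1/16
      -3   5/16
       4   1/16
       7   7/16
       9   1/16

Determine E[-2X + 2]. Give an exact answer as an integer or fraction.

-11/4

E[-2x+2] = (1/16)·12 + (1/16)·10 + (5/16)·8 + (1/16)·(-6) + (7/16)·(-12) + (1/16)·(-16)
     = -11/4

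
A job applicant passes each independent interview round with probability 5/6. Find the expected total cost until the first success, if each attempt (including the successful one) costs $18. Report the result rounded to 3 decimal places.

$21.600

E[#attempts] = 1/p = 6/5; E[cost] = 18·6/5 = 108/5.
≈ 21.600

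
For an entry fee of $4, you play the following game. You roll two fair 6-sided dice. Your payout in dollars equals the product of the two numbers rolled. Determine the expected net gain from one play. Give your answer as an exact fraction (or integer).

Distribution of the product of the two numbers rolled: 1 w.p. 1/36, 2 w.p. 1/18, 3 w.p. 1/18, 4 w.p. 1/12, 5 w.p. 1/18, 6 w.p. 1/9, …
E[payout] = (1/36)·1 + (1/18)·2 + (1/18)·3 + (1/12)·4 + (1/18)·5 + (1/9)·6 + (1/18)·8 + (1/36)·9 + (1/18)·10 + (1/9)·12 + (1/18)·15 + (1/36)·16 + (1/18)·18 + (1/18)·20 + (1/18)·24 + (1/36)·25 + (1/18)·30 + (1/36)·36 = 49/4
Expected profit = 49/4 − 4 = 33/4

33/4 dollars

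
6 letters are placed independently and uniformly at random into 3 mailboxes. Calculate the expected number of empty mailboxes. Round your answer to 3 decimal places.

Let Xⱼ=1 if mailbox j is empty. P(Xⱼ=1) = ((3-1)/3)^6 = 64/729.
By linearity, E[#empty] = 3·64/729 = 64/243.
≈ 0.263

0.263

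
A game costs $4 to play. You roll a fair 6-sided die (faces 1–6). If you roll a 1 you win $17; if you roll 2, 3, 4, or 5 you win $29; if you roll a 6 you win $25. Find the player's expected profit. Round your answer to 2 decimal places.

$22.33

E[payout] = (1/6)·17 + (1/6)·25 + (2/3)·29 = 79/3
Expected profit = 79/3 − 4 = 67/3 ≈ $22.33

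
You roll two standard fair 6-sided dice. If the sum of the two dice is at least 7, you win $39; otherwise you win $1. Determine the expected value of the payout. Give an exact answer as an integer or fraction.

E[payout] = (5/12)·1 + (7/12)·39 = 139/6

139/6 dollars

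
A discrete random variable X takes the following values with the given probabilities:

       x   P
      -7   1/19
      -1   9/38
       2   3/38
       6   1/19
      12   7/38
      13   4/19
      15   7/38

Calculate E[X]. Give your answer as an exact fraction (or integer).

E[X] = (1/19)·(-7) + (9/38)·(-1) + (3/38)·2 + (1/19)·6 + (7/38)·12 + (4/19)·13 + (7/38)·15
     = 144/19

144/19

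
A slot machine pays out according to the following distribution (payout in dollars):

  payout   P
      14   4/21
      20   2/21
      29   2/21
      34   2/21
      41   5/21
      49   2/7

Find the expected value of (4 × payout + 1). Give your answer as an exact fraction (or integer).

E[4x+1] = (4/21)·57 + (2/21)·81 + (2/21)·117 + (2/21)·137 + (5/21)·165 + (2/7)·197
     = 415/3

415/3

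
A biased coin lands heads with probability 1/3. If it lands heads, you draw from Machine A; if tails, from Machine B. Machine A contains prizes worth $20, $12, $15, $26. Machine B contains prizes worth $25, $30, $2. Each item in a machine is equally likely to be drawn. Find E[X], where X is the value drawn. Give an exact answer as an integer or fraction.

E[X | Machine A] = (20 + 12 + 15 + 26)/4 = 73/4
E[X | Machine B] = (25 + 30 + 2)/3 = 19
E[X] = (1/3)·73/4 + (2/3)·19 = 75/4

75/4 dollars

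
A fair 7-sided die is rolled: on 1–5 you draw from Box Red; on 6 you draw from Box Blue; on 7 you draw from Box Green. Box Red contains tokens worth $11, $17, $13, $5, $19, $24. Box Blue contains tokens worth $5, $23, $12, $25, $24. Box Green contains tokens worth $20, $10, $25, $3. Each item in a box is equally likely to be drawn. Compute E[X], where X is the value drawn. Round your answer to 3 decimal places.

E[X | Box Red] = (11 + 17 + 13 + 5 + 19 + 24)/6 = 89/6
E[X | Box Blue] = (5 + 23 + 12 + 25 + 24)/5 = 89/5
E[X | Box Green] = (20 + 10 + 25 + 3)/4 = 29/2
E[X] = (5/7)·89/6 + (1/7)·89/5 + (1/7)·29/2 = 1597/105 ≈ 15.210

$15.210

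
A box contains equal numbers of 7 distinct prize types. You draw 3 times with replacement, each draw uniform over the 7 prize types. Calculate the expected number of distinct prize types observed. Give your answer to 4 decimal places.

Let Xⱼ=1 if type j appears at least once. P(Xⱼ=1) = 1 − ((7−1)/7)^3 = 127/343.
E[#distinct] = 7·127/343 = 127/49.
≈ 2.5918

2.5918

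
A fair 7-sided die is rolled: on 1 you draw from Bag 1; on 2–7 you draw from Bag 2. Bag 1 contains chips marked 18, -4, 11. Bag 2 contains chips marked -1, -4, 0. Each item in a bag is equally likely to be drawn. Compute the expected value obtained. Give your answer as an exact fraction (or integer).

-5/21

E[X | Bag 1] = (18 − 4 + 11)/3 = 25/3
E[X | Bag 2] = (-1 − 4 + 0)/3 = -5/3
E[X] = (1/7)·25/3 + (6/7)·(-5/3) = -5/21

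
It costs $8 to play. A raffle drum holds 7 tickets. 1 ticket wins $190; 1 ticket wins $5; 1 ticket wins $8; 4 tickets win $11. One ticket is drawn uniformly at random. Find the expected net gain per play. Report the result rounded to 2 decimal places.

$27.29

E[payout] = (1/7)·190 + (1/7)·5 + (1/7)·8 + (4/7)·11 = 247/7
Expected profit = 247/7 − 8 = 191/7 ≈ $27.29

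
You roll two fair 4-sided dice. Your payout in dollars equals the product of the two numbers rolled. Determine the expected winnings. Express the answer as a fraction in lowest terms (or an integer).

25/4 dollars

Distribution of the product of the two numbers rolled: 1 w.p. 1/16, 2 w.p. 1/8, 3 w.p. 1/8, 4 w.p. 3/16, 6 w.p. 1/8, 8 w.p. 1/8, …
E[payout] = (1/16)·1 + (1/8)·2 + (1/8)·3 + (3/16)·4 + (1/8)·6 + (1/8)·8 + (1/16)·9 + (1/8)·12 + (1/16)·16 = 25/4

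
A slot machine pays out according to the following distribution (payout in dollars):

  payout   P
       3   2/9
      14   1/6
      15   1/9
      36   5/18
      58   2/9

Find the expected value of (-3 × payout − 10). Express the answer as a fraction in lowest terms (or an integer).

E[-3x-10] = (2/9)·(-19) + (1/6)·(-52) + (1/9)·(-55) + (5/18)·(-118) + (2/9)·(-184)
     = -278/3

-278/3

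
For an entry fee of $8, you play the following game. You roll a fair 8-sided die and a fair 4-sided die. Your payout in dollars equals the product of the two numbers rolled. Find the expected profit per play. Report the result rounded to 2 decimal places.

Distribution of the product of the two numbers rolled: 1 w.p. 1/32, 2 w.p. 1/16, 3 w.p. 1/16, 4 w.p. 3/32, 5 w.p. 1/32, 6 w.p. 3/32, …
E[payout] = (1/32)·1 + (1/16)·2 + (1/16)·3 + (3/32)·4 + (1/32)·5 + (3/32)·6 + (1/32)·7 + (3/32)·8 + (1/32)·9 + (1/32)·10 + (3/32)·12 + (1/32)·14 + (1/32)·15 + (1/16)·16 + (1/32)·18 + (1/32)·20 + (1/32)·21 + (1/16)·24 + (1/32)·28 + (1/32)·32 = 45/4
Expected profit = 45/4 − 8 = 13/4 ≈ $3.25

$3.25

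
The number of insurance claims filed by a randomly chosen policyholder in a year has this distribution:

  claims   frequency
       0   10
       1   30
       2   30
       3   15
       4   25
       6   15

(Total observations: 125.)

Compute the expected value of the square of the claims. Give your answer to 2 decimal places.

Total = 125, so P(claims=0) = 10/125, etc.
E[X²] = (2/25)·0 + (6/25)·1 + (6/25)·4 + (3/25)·9 + (1/5)·16 + (3/25)·36
     = 49/5 ≈ 9.80

9.80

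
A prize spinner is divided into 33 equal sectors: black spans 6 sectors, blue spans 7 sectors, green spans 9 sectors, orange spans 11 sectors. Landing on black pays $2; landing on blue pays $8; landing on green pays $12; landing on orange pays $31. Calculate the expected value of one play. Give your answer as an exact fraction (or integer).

47/3 dollars

E[payout] = (6/33)·2 + (7/33)·8 + (9/33)·12 + (11/33)·31 = 47/3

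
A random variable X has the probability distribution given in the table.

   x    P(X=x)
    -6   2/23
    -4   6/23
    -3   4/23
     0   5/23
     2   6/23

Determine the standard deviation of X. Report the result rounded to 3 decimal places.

E[X] = -36/23, E[X²] = 228/23
Var(X) = E[X²] − (E[X])² = 228/23 − 1296/529 = 3948/529
SD(X) = √(3948/529) ≈ 2.732

2.732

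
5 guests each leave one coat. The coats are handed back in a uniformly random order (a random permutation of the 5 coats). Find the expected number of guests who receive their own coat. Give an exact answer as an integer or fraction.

1

Let Xᵢ = 1 if person i gets their own coat. For each i, P(Xᵢ=1) = 1/5.
By linearity of expectation, E[X₁+…+X_5] = 5·(1/5) = 1.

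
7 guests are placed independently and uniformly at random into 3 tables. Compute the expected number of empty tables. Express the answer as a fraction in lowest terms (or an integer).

128/729

Let Xⱼ=1 if table j is empty. P(Xⱼ=1) = ((3-1)/3)^7 = 128/2187.
By linearity, E[#empty] = 3·128/2187 = 128/729.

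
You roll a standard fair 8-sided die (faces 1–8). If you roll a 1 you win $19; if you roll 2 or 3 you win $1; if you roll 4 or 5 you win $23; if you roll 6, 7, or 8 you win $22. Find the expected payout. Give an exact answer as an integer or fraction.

E[payout] = (1/4)·1 + (1/8)·19 + (3/8)·22 + (1/4)·23 = 133/8

133/8 dollars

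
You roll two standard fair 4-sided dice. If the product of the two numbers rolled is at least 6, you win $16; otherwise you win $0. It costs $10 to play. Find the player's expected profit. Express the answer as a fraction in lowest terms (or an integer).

E[payout] = (1/2)·0 + (1/2)·16 = 8
Expected profit = 8 − 10 = -2

-$2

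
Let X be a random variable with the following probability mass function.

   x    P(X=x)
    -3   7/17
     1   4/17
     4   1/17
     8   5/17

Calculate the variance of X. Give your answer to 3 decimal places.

21.183

E[X] = (7/17)·(-3) + (4/17)·1 + (1/17)·4 + (5/17)·8 = 27/17
E[X²] = (7/17)·9 + (4/17)·1 + (1/17)·16 + (5/17)·64 = 403/17
Var(X) = 403/17 − (27/17)² = 6122/289 ≈ 21.183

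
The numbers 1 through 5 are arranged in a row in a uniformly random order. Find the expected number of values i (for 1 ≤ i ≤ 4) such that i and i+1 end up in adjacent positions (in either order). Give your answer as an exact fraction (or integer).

For each i ∈ {1,…,4}, let Xᵢ = 1 if i and i+1 are adjacent. P(Xᵢ=1) = 2·(5−1)!/5! = 2/5.
By linearity, E[ΣXᵢ] = (4)·(2/5) = 8/5.

8/5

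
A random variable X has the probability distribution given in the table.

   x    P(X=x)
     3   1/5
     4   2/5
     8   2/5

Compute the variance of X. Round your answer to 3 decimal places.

4.640

E[X] = (1/5)·3 + (2/5)·4 + (2/5)·8 = 27/5
E[X²] = (1/5)·9 + (2/5)·16 + (2/5)·64 = 169/5
Var(X) = 169/5 − (27/5)² = 116/25 ≈ 4.640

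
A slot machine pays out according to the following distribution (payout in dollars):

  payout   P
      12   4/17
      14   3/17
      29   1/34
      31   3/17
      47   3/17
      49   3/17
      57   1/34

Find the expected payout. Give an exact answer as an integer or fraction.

E[X] = (4/17)·12 + (3/17)·14 + (1/34)·29 + (3/17)·31 + (3/17)·47 + (3/17)·49 + (1/34)·57
     = 514/17

514/17 dollars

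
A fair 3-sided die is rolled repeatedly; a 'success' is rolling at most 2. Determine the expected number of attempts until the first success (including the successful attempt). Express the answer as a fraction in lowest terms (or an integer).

For a geometric distribution, E[trials] = 1/p = 1/(2/3) = 3/2.

3/2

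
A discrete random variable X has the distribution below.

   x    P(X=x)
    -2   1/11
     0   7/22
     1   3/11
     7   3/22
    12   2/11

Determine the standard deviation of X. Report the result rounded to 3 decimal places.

4.805

E[X] = 71/22, E[X²] = 67/2
Var(X) = E[X²] − (E[X])² = 67/2 − 5041/484 = 11173/484
SD(X) = √(11173/484) ≈ 4.805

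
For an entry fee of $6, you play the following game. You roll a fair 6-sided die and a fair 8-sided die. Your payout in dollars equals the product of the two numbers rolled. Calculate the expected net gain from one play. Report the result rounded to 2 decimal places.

Distribution of the product of the two numbers rolled: 1 w.p. 1/48, 2 w.p. 1/24, 3 w.p. 1/24, 4 w.p. 1/16, 5 w.p. 1/24, 6 w.p. 1/12, …
E[payout] = (1/48)·1 + (1/24)·2 + (1/24)·3 + (1/16)·4 + (1/24)·5 + (1/12)·6 + (1/48)·7 + (1/16)·8 + (1/48)·9 + (1/24)·10 + (1/12)·12 + (1/48)·14 + (1/24)·15 + (1/24)·16 + (1/24)·18 + (1/24)·20 + (1/48)·21 + (1/16)·24 + (1/48)·25 + (1/48)·28 + (1/24)·30 + (1/48)·32 + (1/48)·35 + (1/48)·36 + (1/48)·40 + (1/48)·42 + (1/48)·48 = 63/4
Expected profit = 63/4 − 6 = 39/4 ≈ $9.75

$9.75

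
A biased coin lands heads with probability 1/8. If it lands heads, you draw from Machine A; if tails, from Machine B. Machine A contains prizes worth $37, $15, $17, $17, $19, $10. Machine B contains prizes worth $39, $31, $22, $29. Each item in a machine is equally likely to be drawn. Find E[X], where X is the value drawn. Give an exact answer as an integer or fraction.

2771/96 dollars

E[X | Machine A] = (37 + 15 + 17 + 17 + 19 + 10)/6 = 115/6
E[X | Machine B] = (39 + 31 + 22 + 29)/4 = 121/4
E[X] = (1/8)·115/6 + (7/8)·121/4 = 2771/96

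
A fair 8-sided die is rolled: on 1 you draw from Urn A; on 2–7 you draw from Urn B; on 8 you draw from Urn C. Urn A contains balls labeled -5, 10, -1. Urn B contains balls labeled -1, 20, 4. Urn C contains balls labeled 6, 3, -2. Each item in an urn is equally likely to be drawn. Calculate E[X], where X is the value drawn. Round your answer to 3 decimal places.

6.208

E[X | Urn A] = (-5 + 10 − 1)/3 = 4/3
E[X | Urn B] = (-1 + 20 + 4)/3 = 23/3
E[X | Urn C] = (6 + 3 − 2)/3 = 7/3
E[X] = (1/8)·4/3 + (3/4)·23/3 + (1/8)·7/3 = 149/24 ≈ 6.208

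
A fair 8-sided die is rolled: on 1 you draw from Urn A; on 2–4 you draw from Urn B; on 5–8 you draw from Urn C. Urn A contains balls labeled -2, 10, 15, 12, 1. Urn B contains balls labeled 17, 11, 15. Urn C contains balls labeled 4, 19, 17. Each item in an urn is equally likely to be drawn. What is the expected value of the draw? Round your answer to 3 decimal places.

12.942

E[X | Urn A] = (-2 + 10 + 15 + 12 + 1)/5 = 36/5
E[X | Urn B] = (17 + 11 + 15)/3 = 43/3
E[X | Urn C] = (4 + 19 + 17)/3 = 40/3
E[X] = (1/8)·36/5 + (3/8)·43/3 + (1/2)·40/3 = 1553/120 ≈ 12.942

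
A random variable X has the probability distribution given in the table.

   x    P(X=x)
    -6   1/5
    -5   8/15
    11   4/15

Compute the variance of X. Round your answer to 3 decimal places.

E[X] = (1/5)·(-6) + (8/15)·(-5) + (4/15)·11 = -14/15
E[X²] = (1/5)·36 + (8/15)·25 + (4/15)·121 = 264/5
Var(X) = 264/5 − (-14/15)² = 11684/225 ≈ 51.929

51.929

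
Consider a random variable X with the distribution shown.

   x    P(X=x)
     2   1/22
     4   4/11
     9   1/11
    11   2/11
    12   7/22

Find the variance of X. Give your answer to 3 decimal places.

E[X] = (1/22)·2 + (4/11)·4 + (1/11)·9 + (2/11)·11 + (7/22)·12 = 90/11
E[X²] = (1/22)·4 + (4/11)·16 + (1/11)·81 + (2/11)·121 + (7/22)·144 = 893/11
Var(X) = 893/11 − (90/11)² = 1723/121 ≈ 14.240

14.240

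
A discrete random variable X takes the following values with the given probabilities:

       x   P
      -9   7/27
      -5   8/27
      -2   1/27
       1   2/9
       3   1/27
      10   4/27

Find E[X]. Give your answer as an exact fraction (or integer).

E[X] = (7/27)·(-9) + (8/27)·(-5) + (1/27)·(-2) + (2/9)·1 + (1/27)·3 + (4/27)·10
     = -56/27

-56/27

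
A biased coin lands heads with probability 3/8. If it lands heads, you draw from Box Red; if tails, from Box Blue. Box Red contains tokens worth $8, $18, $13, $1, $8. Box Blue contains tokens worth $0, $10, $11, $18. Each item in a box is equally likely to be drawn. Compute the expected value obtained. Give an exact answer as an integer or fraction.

E[X | Box Red] = (8 + 18 + 13 + 1 + 8)/5 = 48/5
E[X | Box Blue] = (0 + 10 + 11 + 18)/4 = 39/4
E[X] = (3/8)·48/5 + (5/8)·39/4 = 1551/160

1551/160 dollars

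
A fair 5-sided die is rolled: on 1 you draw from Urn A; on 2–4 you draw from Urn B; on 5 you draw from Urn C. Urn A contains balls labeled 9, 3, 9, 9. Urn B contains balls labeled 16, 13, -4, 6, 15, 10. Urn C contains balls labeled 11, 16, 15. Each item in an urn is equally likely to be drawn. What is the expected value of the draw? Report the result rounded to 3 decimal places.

E[X | Urn A] = (9 + 3 + 9 + 9)/4 = 15/2
E[X | Urn B] = (16 + 13 − 4 + 6 + 15 + 10)/6 = 28/3
E[X | Urn C] = (11 + 16 + 15)/3 = 14
E[X] = (1/5)·15/2 + (3/5)·28/3 + (1/5)·14 = 99/10 ≈ 9.900

9.900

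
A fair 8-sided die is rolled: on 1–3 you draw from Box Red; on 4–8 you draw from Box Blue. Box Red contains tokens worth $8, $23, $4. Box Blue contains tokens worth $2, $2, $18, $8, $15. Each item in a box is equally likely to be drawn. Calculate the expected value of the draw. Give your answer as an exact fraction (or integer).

E[X | Box Red] = (8 + 23 + 4)/3 = 35/3
E[X | Box Blue] = (2 + 2 + 18 + 8 + 15)/5 = 9
E[X] = (3/8)·35/3 + (5/8)·9 = 10

$10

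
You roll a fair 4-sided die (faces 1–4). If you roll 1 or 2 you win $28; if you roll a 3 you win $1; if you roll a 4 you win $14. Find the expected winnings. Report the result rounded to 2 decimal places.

E[payout] = (1/4)·1 + (1/4)·14 + (1/2)·28 = 71/4
≈ $17.75

$17.75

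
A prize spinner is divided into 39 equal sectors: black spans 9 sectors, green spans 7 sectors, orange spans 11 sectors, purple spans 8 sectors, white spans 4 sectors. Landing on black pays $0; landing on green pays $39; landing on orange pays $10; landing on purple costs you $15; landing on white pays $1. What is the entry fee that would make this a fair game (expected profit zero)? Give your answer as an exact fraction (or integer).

E[payout] = (9/39)·0 + (7/39)·39 + (11/39)·10 + (8/39)·(-15) + (4/39)·1 = 89/13
Fair fee = E[payout] = 89/13

89/13 dollars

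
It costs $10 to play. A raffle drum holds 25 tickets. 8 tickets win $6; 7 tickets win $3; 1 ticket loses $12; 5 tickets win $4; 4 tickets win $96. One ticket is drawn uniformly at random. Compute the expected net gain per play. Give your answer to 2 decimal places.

E[payout] = (8/25)·6 + (7/25)·3 + (1/25)·(-12) + (5/25)·4 + (4/25)·96 = 461/25
Expected profit = 461/25 − 10 = 211/25 ≈ $8.44

$8.44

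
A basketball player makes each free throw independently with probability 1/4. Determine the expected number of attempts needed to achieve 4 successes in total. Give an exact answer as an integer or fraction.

16

By linearity (sum of 4 independent geometric waits), E[trials] = 4/p = 4/(1/4) = 16.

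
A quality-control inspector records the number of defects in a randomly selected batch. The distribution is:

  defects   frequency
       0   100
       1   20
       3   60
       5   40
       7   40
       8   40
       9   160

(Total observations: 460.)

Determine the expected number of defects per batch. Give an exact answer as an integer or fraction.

122/23

Total = 460, so P(defects=0) = 100/460, etc.
E[X] = (5/23)·0 + (1/23)·1 + (3/23)·3 + (2/23)·5 + (2/23)·7 + (2/23)·8 + (8/23)·9
     = 122/23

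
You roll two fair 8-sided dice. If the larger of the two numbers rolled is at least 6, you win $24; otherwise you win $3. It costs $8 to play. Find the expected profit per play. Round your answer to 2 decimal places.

$7.80

E[payout] = (25/64)·3 + (39/64)·24 = 1011/64
Expected profit = 1011/64 − 8 = 499/64 ≈ $7.80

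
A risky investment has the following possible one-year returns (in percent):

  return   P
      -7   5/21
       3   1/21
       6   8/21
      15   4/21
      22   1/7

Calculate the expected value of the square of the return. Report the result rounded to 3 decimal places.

137.810

E[X²] = (5/21)·49 + (1/21)·9 + (8/21)·36 + (4/21)·225 + (1/7)·484
     = 2894/21 ≈ 137.810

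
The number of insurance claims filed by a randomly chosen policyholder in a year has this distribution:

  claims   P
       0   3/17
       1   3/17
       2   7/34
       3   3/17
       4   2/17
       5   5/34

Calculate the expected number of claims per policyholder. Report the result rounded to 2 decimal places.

E[X] = (3/17)·0 + (3/17)·1 + (7/34)·2 + (3/17)·3 + (2/17)·4 + (5/34)·5
     = 79/34 ≈ 2.32

2.32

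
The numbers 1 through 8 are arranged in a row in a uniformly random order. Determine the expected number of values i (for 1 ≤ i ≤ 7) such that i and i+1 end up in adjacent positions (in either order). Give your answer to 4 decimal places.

1.7500

For each i ∈ {1,…,7}, let Xᵢ = 1 if i and i+1 are adjacent. P(Xᵢ=1) = 2·(8−1)!/8! = 2/8.
By linearity, E[ΣXᵢ] = (7)·(2/8) = 7/4.
≈ 1.7500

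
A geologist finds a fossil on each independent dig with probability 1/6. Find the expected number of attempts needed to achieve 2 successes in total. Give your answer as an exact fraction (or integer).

12

By linearity (sum of 2 independent geometric waits), E[trials] = 2/p = 2/(1/6) = 12.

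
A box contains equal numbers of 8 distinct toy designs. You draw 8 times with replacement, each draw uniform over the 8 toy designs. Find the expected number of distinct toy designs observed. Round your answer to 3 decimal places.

5.251

Let Xⱼ=1 if type j appears at least once. P(Xⱼ=1) = 1 − ((8−1)/8)^8 = 11012415/16777216.
E[#distinct] = 8·11012415/16777216 = 11012415/2097152.
≈ 5.251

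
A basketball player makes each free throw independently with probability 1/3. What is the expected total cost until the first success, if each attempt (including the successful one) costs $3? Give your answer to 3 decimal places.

$9.000

E[#attempts] = 1/p = 3; E[cost] = 3·3 = 9.
≈ 9.000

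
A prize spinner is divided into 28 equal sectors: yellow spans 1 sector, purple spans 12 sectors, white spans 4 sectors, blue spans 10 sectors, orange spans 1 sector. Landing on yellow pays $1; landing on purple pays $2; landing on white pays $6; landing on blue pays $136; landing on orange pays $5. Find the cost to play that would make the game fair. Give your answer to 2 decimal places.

$50.50

E[payout] = (1/28)·1 + (12/28)·2 + (4/28)·6 + (10/28)·136 + (1/28)·5 = 101/2
Fair fee = E[payout] = 101/2 ≈ $50.50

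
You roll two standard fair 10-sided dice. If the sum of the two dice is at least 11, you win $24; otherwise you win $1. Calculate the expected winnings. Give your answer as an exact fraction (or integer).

273/20 dollars

E[payout] = (9/20)·1 + (11/20)·24 = 273/20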